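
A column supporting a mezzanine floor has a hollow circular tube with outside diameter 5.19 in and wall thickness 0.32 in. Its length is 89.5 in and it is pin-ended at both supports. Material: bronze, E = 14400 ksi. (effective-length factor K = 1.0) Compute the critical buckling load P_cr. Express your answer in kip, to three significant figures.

P_cr ≈ 259 kip

Inner diameter d_i = 5.19 − 2×0.32 = 4.550 in
I = π(d_o⁴ − d_i⁴)/64 = π(5.19⁴ − 4.550⁴)/64 = 14.58 in⁴
Effective length L_e = K·L = 1 × 89.5 = 89.50 in
P_cr = π²EI / L_e² = π² × 14400×10³ × 14.58 / 89.50² = 2.586×10^5 lb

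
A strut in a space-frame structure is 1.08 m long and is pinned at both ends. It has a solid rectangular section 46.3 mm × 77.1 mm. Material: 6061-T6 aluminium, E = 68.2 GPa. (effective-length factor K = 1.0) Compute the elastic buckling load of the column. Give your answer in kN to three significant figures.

Buckling occurs about the weak axis: I_min = h·b³/12 with b = 46.3 mm (the shorter side).
I_min = 77.1×46.3³/12 = 6.377×10^5 mm⁴
I = 6.377×10^5 mm⁴ = 6.377×10^-7 m⁴
Effective length L_e = K·L = 1 × 1.08 = 1.080 m
P_cr = π²EI / L_e² = π² × 68.2×10⁹ × 6.377×10^-7 / 1.080² = 3.680×10^5 N

P_cr ≈ 368 kN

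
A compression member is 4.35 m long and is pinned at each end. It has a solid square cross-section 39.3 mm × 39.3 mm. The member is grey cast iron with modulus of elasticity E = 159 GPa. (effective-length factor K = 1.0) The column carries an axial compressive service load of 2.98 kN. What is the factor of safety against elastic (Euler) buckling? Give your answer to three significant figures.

I = a⁴/12 = 39.3⁴/12 = 1.988×10^5 mm⁴
I = 1.988×10^5 mm⁴ = 1.988×10^-7 m⁴
Effective length L_e = K·L = 1 × 4.35 = 4.350 m
P_cr = π²EI / L_e² = π² × 159×10⁹ × 1.988×10^-7 / 4.350² = 1.649×10^4 N
Factor of safety n = P_cr / P = 16.486 / 2.98 = 5.53

n ≈ 5.53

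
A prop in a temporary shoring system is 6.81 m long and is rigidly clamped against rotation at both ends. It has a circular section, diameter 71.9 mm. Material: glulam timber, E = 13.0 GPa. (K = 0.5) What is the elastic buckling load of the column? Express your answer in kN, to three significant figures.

I = πd⁴/64 = π×71.9⁴/64 = 1.312×10^6 mm⁴
I = 1.312×10^6 mm⁴ = 1.312×10^-6 m⁴
Effective length L_e = K·L = 0.5 × 6.81 = 3.405 m
P_cr = π²EI / L_e² = π² × 13.0×10⁹ × 1.312×10^-6 / 3.405² = 1.452×10^4 N

P_cr ≈ 14.5 kN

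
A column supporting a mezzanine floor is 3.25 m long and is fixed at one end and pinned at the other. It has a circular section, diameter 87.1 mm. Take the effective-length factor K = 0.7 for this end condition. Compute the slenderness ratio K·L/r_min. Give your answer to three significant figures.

λ ≈ 104

I = πd⁴/64 = π×87.1⁴/64 = 2.825×10^6 mm⁴
A = 5.958×10^3 mm²;  r_min = √(I/A) = √(2.825×10^6/5.958×10^3) = 21.78 mm
L_e = K·L = 0.7 × 3.25 m = 2.275 m = 2275.0 mm
λ = L_e / r_min = 2275.0 / 21.78 = 104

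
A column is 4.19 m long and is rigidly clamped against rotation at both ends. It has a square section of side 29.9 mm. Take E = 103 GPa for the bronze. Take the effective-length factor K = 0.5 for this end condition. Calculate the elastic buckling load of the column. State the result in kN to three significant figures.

I = a⁴/12 = 29.9⁴/12 = 6.660×10^4 mm⁴
I = 6.660×10^4 mm⁴ = 6.660×10^-8 m⁴
Effective length L_e = K·L = 0.5 × 4.19 = 2.095 m
P_cr = π²EI / L_e² = π² × 103×10⁹ × 6.660×10^-8 / 2.095² = 1.543×10^4 N

P_cr ≈ 15.4 kN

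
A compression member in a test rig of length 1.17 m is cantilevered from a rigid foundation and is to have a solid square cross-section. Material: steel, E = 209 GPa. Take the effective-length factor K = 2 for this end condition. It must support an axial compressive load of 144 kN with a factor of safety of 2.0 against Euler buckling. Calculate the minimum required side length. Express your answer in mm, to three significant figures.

a ≈ 55.0 mm

Required P_cr = n·P = 2.0 × 144 = 288.0 kN
L_e = K·L = 2 × 1.17 = 2.340 m
Required I = P_cr·L_e²/(π²E) = 2.880×10^5 × 2.340² / (π² × 2.09×10^11) = 7.645×10^-7 m⁴
I_req = 7.645×10^5 mm⁴
Solid square: I = a⁴/12  ⇒  a = (12I)^(1/4) = (12×7.645×10^5)^(1/4) = 55.0 mm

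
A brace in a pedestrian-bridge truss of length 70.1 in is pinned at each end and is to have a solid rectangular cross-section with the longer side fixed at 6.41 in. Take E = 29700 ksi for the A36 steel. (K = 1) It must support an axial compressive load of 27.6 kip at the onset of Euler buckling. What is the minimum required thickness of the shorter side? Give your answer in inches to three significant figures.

L_e = K·L = 1 × 70.1 = 70.10 in
Required I = P_cr·L_e²/(π²E) = 2.760×10^4 × 70.10² / (π² × 2.97×10^7) = 0.4627 in⁴
Rectangle, weak axis: I_min = h·b³/12 with h = 6.41 in fixed  ⇒  b = (12I/h)^(1/3) = 0.953 in

b ≈ 0.953 in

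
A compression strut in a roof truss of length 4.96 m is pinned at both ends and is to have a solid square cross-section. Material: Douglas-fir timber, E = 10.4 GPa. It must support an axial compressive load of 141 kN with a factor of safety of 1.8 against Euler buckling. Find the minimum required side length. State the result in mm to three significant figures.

Required P_cr = n·P = 1.8 × 141 = 253.8 kN
L_e = K·L = 1 × 4.96 = 4.960 m
Required I = P_cr·L_e²/(π²E) = 2.538×10^5 × 4.960² / (π² × 1.04×10^10) = 6.083×10^-5 m⁴
I_req = 6.083×10^7 mm⁴
Solid square: I = a⁴/12  ⇒  a = (12I)^(1/4) = (12×6.083×10^7)^(1/4) = 164 mm

a ≈ 164 mm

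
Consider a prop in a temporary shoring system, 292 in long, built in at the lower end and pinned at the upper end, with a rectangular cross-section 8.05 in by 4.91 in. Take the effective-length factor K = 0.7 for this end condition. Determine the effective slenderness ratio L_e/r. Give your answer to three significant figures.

For a rectangle r_min = b/√12 = 4.91/√12 = 1.417 in
L_e = K·L = 0.7 × 292 = 204.4 in
λ = L_e / r_min = 204.40 / 1.417 = 144

λ ≈ 144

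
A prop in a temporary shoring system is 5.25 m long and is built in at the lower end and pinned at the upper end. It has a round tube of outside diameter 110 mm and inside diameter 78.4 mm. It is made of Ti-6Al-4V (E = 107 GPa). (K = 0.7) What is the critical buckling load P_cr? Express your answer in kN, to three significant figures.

d_o = 110 mm, d_i = 78.4 mm
I = π(d_o⁴ − d_i⁴)/64 = π(110⁴ − 78.40⁴)/64 = 5.332×10^6 mm⁴
I = 5.332×10^6 mm⁴ = 5.332×10^-6 m⁴
Effective length L_e = K·L = 0.7 × 5.25 = 3.675 m
P_cr = π²EI / L_e² = π² × 107×10⁹ × 5.332×10^-6 / 3.675² = 4.170×10^5 N

P_cr ≈ 417 kN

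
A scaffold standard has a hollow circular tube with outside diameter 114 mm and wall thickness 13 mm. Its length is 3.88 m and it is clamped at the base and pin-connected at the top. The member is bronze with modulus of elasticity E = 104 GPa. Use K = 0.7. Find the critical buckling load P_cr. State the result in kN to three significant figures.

P_cr ≈ 744 kN

Inner diameter d_i = 114 − 2×13 = 88.00 mm
I = π(d_o⁴ − d_i⁴)/64 = π(114⁴ − 88.00⁴)/64 = 5.347×10^6 mm⁴
I = 5.347×10^6 mm⁴ = 5.347×10^-6 m⁴
Effective length L_e = K·L = 0.7 × 3.88 = 2.716 m
P_cr = π²EI / L_e² = π² × 104×10⁹ × 5.347×10^-6 / 2.716² = 7.440×10^5 N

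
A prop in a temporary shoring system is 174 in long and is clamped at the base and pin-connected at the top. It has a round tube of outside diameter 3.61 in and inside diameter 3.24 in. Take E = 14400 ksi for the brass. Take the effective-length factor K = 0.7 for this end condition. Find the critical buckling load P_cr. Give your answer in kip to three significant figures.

d_o = 3.61 in, d_i = 3.24 in
I = π(d_o⁴ − d_i⁴)/64 = π(3.61⁴ − 3.240⁴)/64 = 2.927 in⁴
Effective length L_e = K·L = 0.7 × 174 = 121.8 in
P_cr = π²EI / L_e² = π² × 14400×10³ × 2.927 / 121.8² = 2.804×10^4 lb

P_cr ≈ 28.0 kip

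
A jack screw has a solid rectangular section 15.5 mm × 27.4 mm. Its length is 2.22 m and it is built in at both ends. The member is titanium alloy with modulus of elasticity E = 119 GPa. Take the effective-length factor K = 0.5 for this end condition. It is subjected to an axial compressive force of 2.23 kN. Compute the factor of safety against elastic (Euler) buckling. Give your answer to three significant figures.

n ≈ 3.63

Buckling occurs about the weak axis: I_min = h·b³/12 with b = 15.5 mm (the shorter side).
I_min = 27.4×15.5³/12 = 8.503×10^3 mm⁴
I = 8.503×10^3 mm⁴ = 8.503×10^-9 m⁴
Effective length L_e = K·L = 0.5 × 2.22 = 1.110 m
P_cr = π²EI / L_e² = π² × 119×10⁹ × 8.503×10^-9 / 1.110² = 8.105×10^3 N
Factor of safety n = P_cr / P = 8.1052 / 2.23 = 3.63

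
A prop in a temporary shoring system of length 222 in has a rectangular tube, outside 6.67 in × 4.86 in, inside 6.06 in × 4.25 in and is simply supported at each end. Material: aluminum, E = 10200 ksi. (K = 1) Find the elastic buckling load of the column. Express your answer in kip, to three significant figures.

Weak-axis I_min = (h_o·b_o³ − h_i·b_i³)/12 with b_o = 4.86, b_i = 4.250 in (shorter outer/inner sides).
I_min = (6.67×4.86³ − 6.060×4.250³)/12 = 25.04 in⁴
Effective length L_e = K·L = 1 × 222 = 222.0 in
P_cr = π²EI / L_e² = π² × 10200×10³ × 25.04 / 222.0² = 5.114×10^4 lb

P_cr ≈ 51.1 kip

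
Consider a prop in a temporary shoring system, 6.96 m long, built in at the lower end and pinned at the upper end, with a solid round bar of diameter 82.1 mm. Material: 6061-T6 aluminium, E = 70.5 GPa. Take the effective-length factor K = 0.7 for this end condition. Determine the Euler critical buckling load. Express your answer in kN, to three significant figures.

P_cr ≈ 65.4 kN

I = πd⁴/64 = π×82.1⁴/64 = 2.230×10^6 mm⁴
I = 2.230×10^6 mm⁴ = 2.230×10^-6 m⁴
Effective length L_e = K·L = 0.7 × 6.96 = 4.872 m
P_cr = π²EI / L_e² = π² × 70.5×10⁹ × 2.230×10^-6 / 4.872² = 6.538×10^4 N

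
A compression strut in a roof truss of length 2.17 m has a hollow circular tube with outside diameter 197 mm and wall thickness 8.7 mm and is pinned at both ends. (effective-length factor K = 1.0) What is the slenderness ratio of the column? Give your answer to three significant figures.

Inner diameter d_i = 197 − 2×8.7 = 179.6 mm
I = π(d_o⁴ − d_i⁴)/64 = π(197⁴ − 179.6⁴)/64 = 2.286×10^7 mm⁴
A = 5.147×10^3 mm²;  r_min = √(I/A) = √(2.286×10^7/5.147×10^3) = 66.65 mm
L_e = K·L = 1 × 2.17 m = 2.170 m = 2170.0 mm
λ = L_e / r_min = 2170.0 / 66.65 = 32.6

λ ≈ 32.6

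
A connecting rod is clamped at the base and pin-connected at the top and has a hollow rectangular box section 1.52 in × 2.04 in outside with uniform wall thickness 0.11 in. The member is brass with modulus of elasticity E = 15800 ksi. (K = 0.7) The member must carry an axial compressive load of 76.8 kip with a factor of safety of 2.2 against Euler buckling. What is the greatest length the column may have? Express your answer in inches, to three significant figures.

L_max ≈ 22.3 in

Inner dimensions: h_i = 2.04 − 2×0.11 = 1.820 in, b_i = 1.52 − 2×0.11 = 1.300 in
Weak-axis I_min = (h_o·b_o³ − h_i·b_i³)/12 with b_o = 1.52, b_i = 1.300 in (shorter outer/inner sides).
I_min = (2.04×1.52³ − 1.820×1.300³)/12 = 0.2638 in⁴
Required critical load P_cr = n·P = 2.2 × 76.8 = 169.0 kip = 1.690×10^5 lb
From P_cr = π²EI/(K·L)²:  L = (1/K)·√(π²EI/P_cr) = (1/0.7)·√(π²×1.58×10^7×0.2638/1.690×10^5)
L = 22.3 in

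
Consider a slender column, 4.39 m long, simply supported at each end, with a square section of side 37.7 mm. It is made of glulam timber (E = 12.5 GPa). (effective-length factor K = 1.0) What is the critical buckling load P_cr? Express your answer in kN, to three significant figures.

P_cr ≈ 1.08 kN

I = a⁴/12 = 37.7⁴/12 = 1.683×10^5 mm⁴
I = 1.683×10^5 mm⁴ = 1.683×10^-7 m⁴
Effective length L_e = K·L = 1 × 4.39 = 4.390 m
P_cr = π²EI / L_e² = π² × 12.5×10⁹ × 1.683×10^-7 / 4.390² = 1.078×10^3 N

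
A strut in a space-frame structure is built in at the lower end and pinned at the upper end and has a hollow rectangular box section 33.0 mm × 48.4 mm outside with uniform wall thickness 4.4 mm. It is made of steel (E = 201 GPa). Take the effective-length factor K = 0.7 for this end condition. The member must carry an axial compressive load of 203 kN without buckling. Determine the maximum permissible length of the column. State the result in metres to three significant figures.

L_max ≈ 1.40 m

Inner dimensions: h_i = 48.4 − 2×4.4 = 39.60 mm, b_i = 33.0 − 2×4.4 = 24.20 mm
Weak-axis I_min = (h_o·b_o³ − h_i·b_i³)/12 with b_o = 33.0, b_i = 24.20 mm (shorter outer/inner sides).
I_min = (48.4×33.0³ − 39.60×24.20³)/12 = 9.818×10^4 mm⁴
I = 9.818×10^-8 m⁴
At the buckling limit P_cr = P = 2.030×10^5 N
From P_cr = π²EI/(K·L)²:  L = (1/K)·√(π²EI/P_cr) = (1/0.7)·√(π²×2.01×10^11×9.818×10^-8/2.030×10^5)
L = 1.40 m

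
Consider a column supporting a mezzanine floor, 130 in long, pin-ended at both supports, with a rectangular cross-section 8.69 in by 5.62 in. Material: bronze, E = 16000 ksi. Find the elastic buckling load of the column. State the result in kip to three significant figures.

P_cr ≈ 1200 kip

Buckling occurs about the weak axis: I_min = h·b³/12 with b = 5.62 in (the shorter side).
I_min = 8.69×5.62³/12 = 128.5 in⁴
Effective length L_e = K·L = 1 × 130 = 130.0 in
P_cr = π²EI / L_e² = π² × 16000×10³ × 128.5 / 130.0² = 1.201×10^6 lb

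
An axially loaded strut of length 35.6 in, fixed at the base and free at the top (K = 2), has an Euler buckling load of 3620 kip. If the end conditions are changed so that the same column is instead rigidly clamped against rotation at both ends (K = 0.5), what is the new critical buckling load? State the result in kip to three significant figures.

P_cr ∝ 1/K², so P_cr,new = P_cr,old × (K_old/K_new)² = 3620 × (2/0.5)²
= 3620 × 16.00 = 57900 kip

P_cr ≈ 57900 kip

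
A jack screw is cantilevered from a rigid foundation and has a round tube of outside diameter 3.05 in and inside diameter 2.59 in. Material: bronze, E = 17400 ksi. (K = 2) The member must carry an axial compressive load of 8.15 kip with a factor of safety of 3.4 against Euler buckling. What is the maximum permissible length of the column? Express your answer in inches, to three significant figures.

L_max ≈ 56.2 in

d_o = 3.05 in, d_i = 2.59 in
I = π(d_o⁴ − d_i⁴)/64 = π(3.05⁴ − 2.590⁴)/64 = 2.039 in⁴
Required critical load P_cr = n·P = 3.4 × 8.15 = 27.71 kip = 2.771×10^4 lb
From P_cr = π²EI/(K·L)²:  L = (1/K)·√(π²EI/P_cr) = (1/2)·√(π²×1.74×10^7×2.039/2.771×10^4)
L = 56.2 in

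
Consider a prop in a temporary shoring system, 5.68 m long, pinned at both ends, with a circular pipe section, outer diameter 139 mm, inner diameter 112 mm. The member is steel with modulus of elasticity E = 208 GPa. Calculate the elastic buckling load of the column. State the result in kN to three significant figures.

d_o = 139 mm, d_i = 112 mm
I = π(d_o⁴ − d_i⁴)/64 = π(139⁴ − 112.0⁴)/64 = 1.060×10^7 mm⁴
I = 1.060×10^7 mm⁴ = 1.060×10^-5 m⁴
Effective length L_e = K·L = 1 × 5.68 = 5.680 m
P_cr = π²EI / L_e² = π² × 208×10⁹ × 1.060×10^-5 / 5.680² = 6.745×10^5 N

P_cr ≈ 675 kN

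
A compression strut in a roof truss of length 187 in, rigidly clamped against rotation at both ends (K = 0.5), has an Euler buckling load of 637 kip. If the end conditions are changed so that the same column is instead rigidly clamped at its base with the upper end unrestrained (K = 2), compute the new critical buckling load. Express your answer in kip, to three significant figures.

P_cr ≈ 39.8 kip

P_cr ∝ 1/K², so P_cr,new = P_cr,old × (K_old/K_new)² = 637 × (0.5/2)²
= 637 × 0.06250 = 39.8 kip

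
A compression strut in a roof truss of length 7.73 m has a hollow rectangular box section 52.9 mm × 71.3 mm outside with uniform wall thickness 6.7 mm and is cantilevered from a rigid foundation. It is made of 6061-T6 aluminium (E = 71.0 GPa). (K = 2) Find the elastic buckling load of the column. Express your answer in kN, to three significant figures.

P_cr ≈ 1.71 kN

Inner dimensions: h_i = 71.3 − 2×6.7 = 57.90 mm, b_i = 52.9 − 2×6.7 = 39.50 mm
Weak-axis I_min = (h_o·b_o³ − h_i·b_i³)/12 with b_o = 52.9, b_i = 39.50 mm (shorter outer/inner sides).
I_min = (71.3×52.9³ − 57.90×39.50³)/12 = 5.822×10^5 mm⁴
I = 5.822×10^5 mm⁴ = 5.822×10^-7 m⁴
Effective length L_e = K·L = 2 × 7.73 = 15.46 m
P_cr = π²EI / L_e² = π² × 71.0×10⁹ × 5.822×10^-7 / 15.46² = 1.707×10^3 N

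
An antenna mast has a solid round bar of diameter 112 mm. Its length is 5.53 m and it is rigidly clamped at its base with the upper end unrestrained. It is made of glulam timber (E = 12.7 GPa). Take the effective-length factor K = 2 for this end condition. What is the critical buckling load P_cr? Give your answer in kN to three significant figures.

P_cr ≈ 7.91 kN

I = πd⁴/64 = π×112⁴/64 = 7.724×10^6 mm⁴
I = 7.724×10^6 mm⁴ = 7.724×10^-6 m⁴
Effective length L_e = K·L = 2 × 5.53 = 11.06 m
P_cr = π²EI / L_e² = π² × 12.7×10⁹ × 7.724×10^-6 / 11.06² = 7.915×10^3 N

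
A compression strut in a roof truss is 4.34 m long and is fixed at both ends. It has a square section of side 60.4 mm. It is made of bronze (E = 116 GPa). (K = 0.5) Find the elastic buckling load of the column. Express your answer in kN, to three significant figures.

P_cr ≈ 270 kN

I = a⁴/12 = 60.4⁴/12 = 1.109×10^6 mm⁴
I = 1.109×10^6 mm⁴ = 1.109×10^-6 m⁴
Effective length L_e = K·L = 0.5 × 4.34 = 2.170 m
P_cr = π²EI / L_e² = π² × 116×10⁹ × 1.109×10^-6 / 2.170² = 2.697×10^5 N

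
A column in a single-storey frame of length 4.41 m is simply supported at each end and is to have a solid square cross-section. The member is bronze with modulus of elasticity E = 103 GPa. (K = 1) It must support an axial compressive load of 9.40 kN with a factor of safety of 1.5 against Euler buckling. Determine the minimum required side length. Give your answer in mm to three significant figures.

Required P_cr = n·P = 1.5 × 9.40 = 14.10 kN
L_e = K·L = 1 × 4.41 = 4.410 m
Required I = P_cr·L_e²/(π²E) = 1.410×10^4 × 4.410² / (π² × 1.03×10^11) = 2.697×10^-7 m⁴
I_req = 2.697×10^5 mm⁴
Solid square: I = a⁴/12  ⇒  a = (12I)^(1/4) = (12×2.697×10^5)^(1/4) = 42.4 mm

a ≈ 42.4 mm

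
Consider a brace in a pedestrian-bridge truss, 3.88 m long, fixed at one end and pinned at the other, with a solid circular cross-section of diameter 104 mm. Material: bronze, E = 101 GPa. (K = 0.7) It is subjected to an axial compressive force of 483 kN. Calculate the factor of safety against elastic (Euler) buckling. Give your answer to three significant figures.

n ≈ 1.61

I = πd⁴/64 = π×104⁴/64 = 5.743×10^6 mm⁴
I = 5.743×10^6 mm⁴ = 5.743×10^-6 m⁴
Effective length L_e = K·L = 0.7 × 3.88 = 2.716 m
P_cr = π²EI / L_e² = π² × 101×10⁹ × 5.743×10^-6 / 2.716² = 7.760×10^5 N
Factor of safety n = P_cr / P = 776.01 / 483 = 1.61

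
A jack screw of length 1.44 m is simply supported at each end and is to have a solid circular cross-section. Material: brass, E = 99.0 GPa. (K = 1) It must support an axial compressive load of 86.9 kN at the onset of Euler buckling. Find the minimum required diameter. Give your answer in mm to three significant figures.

d ≈ 44.0 mm

L_e = K·L = 1 × 1.44 = 1.440 m
Required I = P_cr·L_e²/(π²E) = 8.690×10^4 × 1.440² / (π² × 9.90×10^10) = 1.844×10^-7 m⁴
I_req = 1.844×10^5 mm⁴
Solid circle: I = πd⁴/64  ⇒  d = (64I/π)^(1/4) = (64×1.844×10^5/π)^(1/4) = 44.0 mm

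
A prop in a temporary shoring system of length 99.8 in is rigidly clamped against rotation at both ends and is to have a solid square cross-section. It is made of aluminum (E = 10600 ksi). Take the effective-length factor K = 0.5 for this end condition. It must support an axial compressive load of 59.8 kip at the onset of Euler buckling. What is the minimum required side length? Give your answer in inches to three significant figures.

L_e = K·L = 0.5 × 99.8 = 49.90 in
Required I = P_cr·L_e²/(π²E) = 5.980×10^4 × 49.90² / (π² × 1.06×10^7) = 1.423 in⁴
Solid square: I = a⁴/12  ⇒  a = (12I)^(1/4) = (12×1.423)^(1/4) = 2.03 in

a ≈ 2.03 in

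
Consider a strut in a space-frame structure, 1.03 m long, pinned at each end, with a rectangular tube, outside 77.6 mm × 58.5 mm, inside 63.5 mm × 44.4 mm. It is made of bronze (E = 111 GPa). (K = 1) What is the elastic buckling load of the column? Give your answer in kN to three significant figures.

Weak-axis I_min = (h_o·b_o³ − h_i·b_i³)/12 with b_o = 58.5, b_i = 44.40 mm (shorter outer/inner sides).
I_min = (77.6×58.5³ − 63.50×44.40³)/12 = 8.315×10^5 mm⁴
I = 8.315×10^5 mm⁴ = 8.315×10^-7 m⁴
Effective length L_e = K·L = 1 × 1.03 = 1.030 m
P_cr = π²EI / L_e² = π² × 111×10⁹ × 8.315×10^-7 / 1.030² = 8.586×10^5 N

P_cr ≈ 859 kN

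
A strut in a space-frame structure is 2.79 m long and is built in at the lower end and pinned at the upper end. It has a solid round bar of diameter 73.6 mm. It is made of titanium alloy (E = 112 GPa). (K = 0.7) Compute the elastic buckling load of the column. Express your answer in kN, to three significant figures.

I = πd⁴/64 = π×73.6⁴/64 = 1.440×10^6 mm⁴
I = 1.440×10^6 mm⁴ = 1.440×10^-6 m⁴
Effective length L_e = K·L = 0.7 × 2.79 = 1.953 m
P_cr = π²EI / L_e² = π² × 112×10⁹ × 1.440×10^-6 / 1.953² = 4.174×10^5 N

P_cr ≈ 417 kN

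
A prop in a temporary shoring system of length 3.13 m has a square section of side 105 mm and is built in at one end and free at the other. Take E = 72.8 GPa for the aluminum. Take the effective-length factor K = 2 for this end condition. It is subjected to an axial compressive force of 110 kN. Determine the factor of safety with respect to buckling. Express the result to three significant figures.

I = a⁴/12 = 105⁴/12 = 1.013×10^7 mm⁴
I = 1.013×10^7 mm⁴ = 1.013×10^-5 m⁴
Effective length L_e = K·L = 2 × 3.13 = 6.260 m
P_cr = π²EI / L_e² = π² × 72.8×10⁹ × 1.013×10^-5 / 6.260² = 1.857×10^5 N
Factor of safety n = P_cr / P = 185.72 / 110 = 1.69

n ≈ 1.69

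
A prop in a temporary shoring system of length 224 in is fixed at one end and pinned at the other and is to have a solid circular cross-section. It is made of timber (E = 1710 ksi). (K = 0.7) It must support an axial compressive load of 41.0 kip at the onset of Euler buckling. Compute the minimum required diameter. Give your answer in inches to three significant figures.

L_e = K·L = 0.7 × 224 = 156.8 in
Required I = P_cr·L_e²/(π²E) = 4.100×10^4 × 156.8² / (π² × 1.71×10^6) = 59.73 in⁴
Solid circle: I = πd⁴/64  ⇒  d = (64I/π)^(1/4) = (64×59.73/π)^(1/4) = 5.91 in

d ≈ 5.91 in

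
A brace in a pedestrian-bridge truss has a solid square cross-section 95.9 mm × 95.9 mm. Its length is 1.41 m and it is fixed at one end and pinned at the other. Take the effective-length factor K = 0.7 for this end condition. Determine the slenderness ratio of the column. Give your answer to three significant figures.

For a square r = a/√12 = 95.9/√12 = 27.68 mm
L_e = K·L = 0.7 × 1.41 m = 0.9870 m = 987.00 mm
λ = L_e / r_min = 987.00 / 27.68 = 35.7

λ ≈ 35.7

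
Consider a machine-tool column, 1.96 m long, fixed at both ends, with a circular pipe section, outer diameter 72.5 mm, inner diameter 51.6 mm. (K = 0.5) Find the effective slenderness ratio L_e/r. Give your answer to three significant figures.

d_o = 72.5 mm, d_i = 51.6 mm
I = π(d_o⁴ − d_i⁴)/64 = π(72.5⁴ − 51.60⁴)/64 = 1.008×10^6 mm⁴
A = 2.037×10^3 mm²;  r_min = √(I/A) = √(1.008×10^6/2.037×10^3) = 22.25 mm
L_e = K·L = 0.5 × 1.96 m = 0.9800 m = 980.00 mm
λ = L_e / r_min = 980.00 / 22.25 = 44.1

λ ≈ 44.1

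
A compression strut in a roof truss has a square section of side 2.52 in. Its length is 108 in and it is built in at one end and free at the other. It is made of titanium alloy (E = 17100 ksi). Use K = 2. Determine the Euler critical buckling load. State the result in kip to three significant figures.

I = a⁴/12 = 2.52⁴/12 = 3.361 in⁴
Effective length L_e = K·L = 2 × 108 = 216.0 in
P_cr = π²EI / L_e² = π² × 17100×10³ × 3.361 / 216.0² = 1.216×10^4 lb

P_cr ≈ 12.2 kip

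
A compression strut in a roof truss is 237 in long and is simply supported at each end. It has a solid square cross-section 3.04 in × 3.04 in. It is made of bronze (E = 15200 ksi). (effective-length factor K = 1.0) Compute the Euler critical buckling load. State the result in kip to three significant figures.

P_cr ≈ 19.0 kip

I = a⁴/12 = 3.04⁴/12 = 7.117 in⁴
Effective length L_e = K·L = 1 × 237 = 237.0 in
P_cr = π²EI / L_e² = π² × 15200×10³ × 7.117 / 237.0² = 1.901×10^4 lb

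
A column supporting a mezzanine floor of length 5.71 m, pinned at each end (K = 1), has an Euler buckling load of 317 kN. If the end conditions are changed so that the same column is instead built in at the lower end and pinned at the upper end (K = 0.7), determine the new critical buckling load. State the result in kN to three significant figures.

P_cr ≈ 647 kN

P_cr ∝ 1/K², so P_cr,new = P_cr,old × (K_old/K_new)² = 317 × (1/0.7)²
= 317 × 2.041 = 647 kN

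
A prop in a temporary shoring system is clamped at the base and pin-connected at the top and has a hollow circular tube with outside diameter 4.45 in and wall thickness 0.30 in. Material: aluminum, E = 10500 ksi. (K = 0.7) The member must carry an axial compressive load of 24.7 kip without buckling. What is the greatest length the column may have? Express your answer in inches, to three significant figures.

Inner diameter d_i = 4.45 − 2×0.30 = 3.850 in
I = π(d_o⁴ − d_i⁴)/64 = π(4.45⁴ − 3.850⁴)/64 = 8.464 in⁴
At the buckling limit P_cr = P = 2.470×10^4 lb
From P_cr = π²EI/(K·L)²:  L = (1/K)·√(π²EI/P_cr) = (1/0.7)·√(π²×1.05×10^7×8.464/2.470×10^4)
L = 269 in

L_max ≈ 269 in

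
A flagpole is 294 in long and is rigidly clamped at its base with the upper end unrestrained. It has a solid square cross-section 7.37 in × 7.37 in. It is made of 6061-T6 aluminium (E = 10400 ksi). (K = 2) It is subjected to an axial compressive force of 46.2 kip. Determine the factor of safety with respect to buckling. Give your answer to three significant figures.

I = a⁴/12 = 7.37⁴/12 = 245.9 in⁴
Effective length L_e = K·L = 2 × 294 = 588.0 in
P_cr = π²EI / L_e² = π² × 10400×10³ × 245.9 / 588.0² = 7.299×10^4 lb
Factor of safety n = P_cr / P = 72.991 / 46.2 = 1.58

n ≈ 1.58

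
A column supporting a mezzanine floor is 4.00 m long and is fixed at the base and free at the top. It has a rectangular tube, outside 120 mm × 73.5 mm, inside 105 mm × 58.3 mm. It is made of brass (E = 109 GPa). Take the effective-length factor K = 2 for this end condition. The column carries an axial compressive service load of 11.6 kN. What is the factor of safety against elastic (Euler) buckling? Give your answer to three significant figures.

n ≈ 3.24

Weak-axis I_min = (h_o·b_o³ − h_i·b_i³)/12 with b_o = 73.5, b_i = 58.30 mm (shorter outer/inner sides).
I_min = (120×73.5³ − 105.0×58.30³)/12 = 2.237×10^6 mm⁴
I = 2.237×10^6 mm⁴ = 2.237×10^-6 m⁴
Effective length L_e = K·L = 2 × 4.00 = 8.000 m
P_cr = π²EI / L_e² = π² × 109×10⁹ × 2.237×10^-6 / 8.000² = 3.760×10^4 N
Factor of safety n = P_cr / P = 37.599 / 11.6 = 3.24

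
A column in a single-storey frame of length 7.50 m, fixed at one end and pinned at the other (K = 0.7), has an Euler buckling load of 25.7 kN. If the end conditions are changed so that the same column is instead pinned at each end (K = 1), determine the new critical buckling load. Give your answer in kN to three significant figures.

P_cr ∝ 1/K², so P_cr,new = P_cr,old × (K_old/K_new)² = 25.7 × (0.7/1)²
= 25.7 × 0.4900 = 12.6 kN

P_cr ≈ 12.6 kN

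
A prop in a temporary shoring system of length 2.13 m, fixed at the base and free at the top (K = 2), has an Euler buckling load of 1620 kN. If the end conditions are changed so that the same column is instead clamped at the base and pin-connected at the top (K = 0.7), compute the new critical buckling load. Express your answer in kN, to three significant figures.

P_cr ≈ 13200 kN

P_cr ∝ 1/K², so P_cr,new = P_cr,old × (K_old/K_new)² = 1620 × (2/0.7)²
= 1620 × 8.163 = 13200 kN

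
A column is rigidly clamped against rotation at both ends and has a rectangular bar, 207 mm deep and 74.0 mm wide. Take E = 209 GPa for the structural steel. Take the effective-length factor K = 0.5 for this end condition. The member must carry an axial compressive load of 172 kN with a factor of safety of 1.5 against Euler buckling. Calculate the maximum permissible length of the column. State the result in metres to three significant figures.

Buckling occurs about the weak axis: I_min = h·b³/12 with b = 74.0 mm (the shorter side).
I_min = 207×74.0³/12 = 6.990×10^6 mm⁴
I = 6.990×10^-6 m⁴
Required critical load P_cr = n·P = 1.5 × 172 = 258.0 kN = 2.580×10^5 N
From P_cr = π²EI/(K·L)²:  L = (1/K)·√(π²EI/P_cr) = (1/0.5)·√(π²×2.09×10^11×6.990×10^-6/2.580×10^5)
L = 15.0 m

L_max ≈ 15.0 m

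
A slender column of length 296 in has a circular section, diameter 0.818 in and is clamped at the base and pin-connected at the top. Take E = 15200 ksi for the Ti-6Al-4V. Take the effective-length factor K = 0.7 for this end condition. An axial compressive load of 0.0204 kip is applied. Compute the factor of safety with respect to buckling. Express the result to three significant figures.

n ≈ 3.76

I = πd⁴/64 = π×0.818⁴/64 = 2.198×10^-2 in⁴
Effective length L_e = K·L = 0.7 × 296 = 207.2 in
P_cr = π²EI / L_e² = π² × 15200×10³ × 2.198×10^-2 / 207.2² = 76.80 lb
Factor of safety n = P_cr / P = 0.076797 / 0.0204 = 3.76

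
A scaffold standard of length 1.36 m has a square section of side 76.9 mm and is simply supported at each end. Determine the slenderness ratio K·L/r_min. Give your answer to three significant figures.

λ ≈ 61.3

For a square r = a/√12 = 76.9/√12 = 22.20 mm
L_e = K·L = 1 × 1.36 m = 1.360 m = 1360.0 mm
λ = L_e / r_min = 1360.0 / 22.20 = 61.3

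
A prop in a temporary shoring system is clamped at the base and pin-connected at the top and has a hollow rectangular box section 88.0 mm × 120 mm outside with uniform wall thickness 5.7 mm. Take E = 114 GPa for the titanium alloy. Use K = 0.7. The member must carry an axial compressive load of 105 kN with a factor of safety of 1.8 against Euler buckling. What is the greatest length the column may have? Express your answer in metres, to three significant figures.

Inner dimensions: h_i = 120 − 2×5.7 = 108.6 mm, b_i = 88.0 − 2×5.7 = 76.60 mm
Weak-axis I_min = (h_o·b_o³ − h_i·b_i³)/12 with b_o = 88.0, b_i = 76.60 mm (shorter outer/inner sides).
I_min = (120×88.0³ − 108.6×76.60³)/12 = 2.747×10^6 mm⁴
I = 2.747×10^-6 m⁴
Required critical load P_cr = n·P = 1.8 × 105 = 189.0 kN = 1.890×10^5 N
From P_cr = π²EI/(K·L)²:  L = (1/K)·√(π²EI/P_cr) = (1/0.7)·√(π²×1.14×10^11×2.747×10^-6/1.890×10^5)
L = 5.78 m

L_max ≈ 5.78 m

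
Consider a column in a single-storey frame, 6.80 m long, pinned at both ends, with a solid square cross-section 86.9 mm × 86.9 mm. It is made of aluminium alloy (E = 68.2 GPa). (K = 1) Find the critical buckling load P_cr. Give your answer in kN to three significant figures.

I = a⁴/12 = 86.9⁴/12 = 4.752×10^6 mm⁴
I = 4.752×10^6 mm⁴ = 4.752×10^-6 m⁴
Effective length L_e = K·L = 1 × 6.80 = 6.800 m
P_cr = π²EI / L_e² = π² × 68.2×10⁹ × 4.752×10^-6 / 6.800² = 6.918×10^4 N

P_cr ≈ 69.2 kN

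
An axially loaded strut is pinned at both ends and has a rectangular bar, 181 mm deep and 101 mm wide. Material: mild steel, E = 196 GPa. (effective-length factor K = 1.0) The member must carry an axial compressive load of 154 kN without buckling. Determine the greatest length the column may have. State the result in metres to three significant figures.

L_max ≈ 14.0 m

Buckling occurs about the weak axis: I_min = h·b³/12 with b = 101 mm (the shorter side).
I_min = 181×101³/12 = 1.554×10^7 mm⁴
I = 1.554×10^-5 m⁴
At the buckling limit P_cr = P = 1.540×10^5 N
From P_cr = π²EI/(K·L)²:  L = (1/K)·√(π²EI/P_cr) = (1/1)·√(π²×1.96×10^11×1.554×10^-5/1.540×10^5)
L = 14.0 m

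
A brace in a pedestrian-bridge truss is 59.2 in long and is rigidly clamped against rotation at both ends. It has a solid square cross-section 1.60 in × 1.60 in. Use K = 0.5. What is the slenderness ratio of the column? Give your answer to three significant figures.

λ ≈ 64.1

For a square r = a/√12 = 1.60/√12 = 0.4619 in
L_e = K·L = 0.5 × 59.2 = 29.60 in
λ = L_e / r_min = 29.600 / 0.4619 = 64.1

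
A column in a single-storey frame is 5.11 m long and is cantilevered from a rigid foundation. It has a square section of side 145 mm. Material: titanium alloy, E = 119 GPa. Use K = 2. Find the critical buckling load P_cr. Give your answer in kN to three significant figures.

P_cr ≈ 414 kN

I = a⁴/12 = 145⁴/12 = 3.684×10^7 mm⁴
I = 3.684×10^7 mm⁴ = 3.684×10^-5 m⁴
Effective length L_e = K·L = 2 × 5.11 = 10.22 m
P_cr = π²EI / L_e² = π² × 119×10⁹ × 3.684×10^-5 / 10.22² = 4.142×10^5 N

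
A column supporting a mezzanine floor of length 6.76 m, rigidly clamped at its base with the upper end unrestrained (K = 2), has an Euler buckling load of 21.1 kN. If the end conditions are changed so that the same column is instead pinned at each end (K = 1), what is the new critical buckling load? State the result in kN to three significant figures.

P_cr ∝ 1/K², so P_cr,new = P_cr,old × (K_old/K_new)² = 21.1 × (2/1)²
= 21.1 × 4.000 = 84.4 kN

P_cr ≈ 84.4 kN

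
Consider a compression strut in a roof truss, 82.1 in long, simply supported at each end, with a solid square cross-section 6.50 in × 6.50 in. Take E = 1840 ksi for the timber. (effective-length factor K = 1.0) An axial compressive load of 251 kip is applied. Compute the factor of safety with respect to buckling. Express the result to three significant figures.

n ≈ 1.60

I = a⁴/12 = 6.50⁴/12 = 148.8 in⁴
Effective length L_e = K·L = 1 × 82.1 = 82.10 in
P_cr = π²EI / L_e² = π² × 1840×10³ × 148.8 / 82.10² = 4.008×10^5 lb
Factor of safety n = P_cr / P = 400.78 / 251 = 1.60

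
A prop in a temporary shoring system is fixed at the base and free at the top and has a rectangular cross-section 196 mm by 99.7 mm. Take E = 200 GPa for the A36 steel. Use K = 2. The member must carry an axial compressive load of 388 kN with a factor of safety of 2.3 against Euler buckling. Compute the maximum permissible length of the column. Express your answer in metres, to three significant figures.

L_max ≈ 2.99 m

Buckling occurs about the weak axis: I_min = h·b³/12 with b = 99.7 mm (the shorter side).
I_min = 196×99.7³/12 = 1.619×10^7 mm⁴
I = 1.619×10^-5 m⁴
Required critical load P_cr = n·P = 2.3 × 388 = 892.4 kN = 8.924×10^5 N
From P_cr = π²EI/(K·L)²:  L = (1/K)·√(π²EI/P_cr) = (1/2)·√(π²×2.00×10^11×1.619×10^-5/8.924×10^5)
L = 2.99 m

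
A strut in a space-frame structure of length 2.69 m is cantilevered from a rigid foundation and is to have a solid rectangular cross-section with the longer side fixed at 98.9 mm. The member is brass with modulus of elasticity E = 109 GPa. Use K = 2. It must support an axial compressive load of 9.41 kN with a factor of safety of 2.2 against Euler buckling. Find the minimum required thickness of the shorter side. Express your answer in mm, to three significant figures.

b ≈ 40.7 mm

Required P_cr = n·P = 2.2 × 9.41 = 20.70 kN
L_e = K·L = 2 × 2.69 = 5.380 m
Required I = P_cr·L_e²/(π²E) = 2.070×10^4 × 5.380² / (π² × 1.09×10^11) = 5.570×10^-7 m⁴
I_req = 5.570×10^5 mm⁴
Rectangle, weak axis: I_min = h·b³/12 with h = 98.9 mm fixed  ⇒  b = (12I/h)^(1/3) = 40.7 mm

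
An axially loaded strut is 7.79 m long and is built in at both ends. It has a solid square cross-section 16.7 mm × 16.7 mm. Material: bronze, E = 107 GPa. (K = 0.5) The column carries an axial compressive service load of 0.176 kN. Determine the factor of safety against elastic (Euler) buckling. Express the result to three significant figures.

n ≈ 2.56

I = a⁴/12 = 16.7⁴/12 = 6.482×10^3 mm⁴
I = 6.482×10^3 mm⁴ = 6.482×10^-9 m⁴
Effective length L_e = K·L = 0.5 × 7.79 = 3.895 m
P_cr = π²EI / L_e² = π² × 107×10⁹ × 6.482×10^-9 / 3.895² = 451.2 N
Factor of safety n = P_cr / P = 0.45118 / 0.176 = 2.56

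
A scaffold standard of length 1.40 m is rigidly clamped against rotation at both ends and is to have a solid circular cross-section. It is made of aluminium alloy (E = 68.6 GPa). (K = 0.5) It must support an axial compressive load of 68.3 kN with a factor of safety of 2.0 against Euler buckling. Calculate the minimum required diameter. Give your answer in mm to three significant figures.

d ≈ 37.7 mm

Required P_cr = n·P = 2.0 × 68.3 = 136.6 kN
L_e = K·L = 0.5 × 1.40 = 0.7000 m
Required I = P_cr·L_e²/(π²E) = 1.366×10^5 × 0.7000² / (π² × 6.86×10^10) = 9.886×10^-8 m⁴
I_req = 9.886×10^4 mm⁴
Solid circle: I = πd⁴/64  ⇒  d = (64I/π)^(1/4) = (64×9.886×10^4/π)^(1/4) = 37.7 mm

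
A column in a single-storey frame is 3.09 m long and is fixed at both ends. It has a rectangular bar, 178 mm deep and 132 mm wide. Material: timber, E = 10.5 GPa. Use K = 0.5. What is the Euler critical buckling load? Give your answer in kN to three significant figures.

Buckling occurs about the weak axis: I_min = h·b³/12 with b = 132 mm (the shorter side).
I_min = 178×132³/12 = 3.412×10^7 mm⁴
I = 3.412×10^7 mm⁴ = 3.412×10^-5 m⁴
Effective length L_e = K·L = 0.5 × 3.09 = 1.545 m
P_cr = π²EI / L_e² = π² × 10.5×10⁹ × 3.412×10^-5 / 1.545² = 1.481×10^6 N

P_cr ≈ 1480 kN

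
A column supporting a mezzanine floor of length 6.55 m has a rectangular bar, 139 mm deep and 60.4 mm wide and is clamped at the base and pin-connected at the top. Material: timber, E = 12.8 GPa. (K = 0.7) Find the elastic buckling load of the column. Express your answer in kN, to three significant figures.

Buckling occurs about the weak axis: I_min = h·b³/12 with b = 60.4 mm (the shorter side).
I_min = 139×60.4³/12 = 2.552×10^6 mm⁴
I = 2.552×10^6 mm⁴ = 2.552×10^-6 m⁴
Effective length L_e = K·L = 0.7 × 6.55 = 4.585 m
P_cr = π²EI / L_e² = π² × 12.8×10⁹ × 2.552×10^-6 / 4.585² = 1.534×10^4 N

P_cr ≈ 15.3 kN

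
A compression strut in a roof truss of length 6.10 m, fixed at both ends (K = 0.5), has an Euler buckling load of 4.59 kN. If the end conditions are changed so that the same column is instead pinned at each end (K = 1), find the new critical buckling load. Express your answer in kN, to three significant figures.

P_cr ∝ 1/K², so P_cr,new = P_cr,old × (K_old/K_new)² = 4.59 × (0.5/1)²
= 4.59 × 0.2500 = 1.15 kN

P_cr ≈ 1.15 kN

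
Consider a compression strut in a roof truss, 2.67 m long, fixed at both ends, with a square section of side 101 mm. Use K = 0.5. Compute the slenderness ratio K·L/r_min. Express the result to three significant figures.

λ ≈ 45.8

For a square r = a/√12 = 101/√12 = 29.16 mm
L_e = K·L = 0.5 × 2.67 m = 1.335 m = 1335.0 mm
λ = L_e / r_min = 1335.0 / 29.16 = 45.8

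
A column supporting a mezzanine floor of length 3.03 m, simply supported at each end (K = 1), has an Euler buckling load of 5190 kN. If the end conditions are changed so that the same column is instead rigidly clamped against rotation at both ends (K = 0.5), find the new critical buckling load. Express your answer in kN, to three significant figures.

P_cr ≈ 20800 kN

P_cr ∝ 1/K², so P_cr,new = P_cr,old × (K_old/K_new)² = 5190 × (1/0.5)²
= 5190 × 4.000 = 20800 kN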